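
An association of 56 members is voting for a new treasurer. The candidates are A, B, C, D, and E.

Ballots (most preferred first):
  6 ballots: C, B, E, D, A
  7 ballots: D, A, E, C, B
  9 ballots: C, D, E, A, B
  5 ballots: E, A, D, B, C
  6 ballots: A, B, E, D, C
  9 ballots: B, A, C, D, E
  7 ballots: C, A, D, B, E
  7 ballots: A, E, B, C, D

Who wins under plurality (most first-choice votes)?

First-place votes: A 13, B 9, C 22, D 7, E 5.

C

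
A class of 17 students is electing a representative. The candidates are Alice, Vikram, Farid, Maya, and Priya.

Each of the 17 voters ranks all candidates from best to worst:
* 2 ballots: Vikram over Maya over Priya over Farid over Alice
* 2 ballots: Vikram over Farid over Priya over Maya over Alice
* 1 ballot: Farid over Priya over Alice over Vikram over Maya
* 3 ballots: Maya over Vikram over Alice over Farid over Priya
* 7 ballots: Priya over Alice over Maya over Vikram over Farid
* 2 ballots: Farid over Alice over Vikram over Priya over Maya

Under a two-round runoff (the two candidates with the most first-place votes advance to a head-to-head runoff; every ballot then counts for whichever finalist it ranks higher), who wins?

Round 1 first-place votes: Alice 0, Vikram 4, Farid 3, Maya 3, Priya 7. Priya and Vikram advance.
Runoff: Priya is ranked above Vikram on 8 ballots, Vikram above Priya on 9.

Vikram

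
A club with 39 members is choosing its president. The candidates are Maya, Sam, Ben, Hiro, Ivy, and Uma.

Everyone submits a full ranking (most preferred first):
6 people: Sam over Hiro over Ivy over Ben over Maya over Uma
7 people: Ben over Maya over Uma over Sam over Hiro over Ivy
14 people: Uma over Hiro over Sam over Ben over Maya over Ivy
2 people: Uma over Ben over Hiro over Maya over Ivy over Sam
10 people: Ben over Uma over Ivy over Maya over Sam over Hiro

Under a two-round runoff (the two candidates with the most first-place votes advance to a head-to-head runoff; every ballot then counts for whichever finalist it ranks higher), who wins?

Ben

Round 1 first-place votes: Maya 0, Sam 6, Ben 17, Hiro 0, Ivy 0, Uma 16. Ben and Uma advance.
Runoff: Ben is ranked above Uma on 23 ballots, Uma above Ben on 16.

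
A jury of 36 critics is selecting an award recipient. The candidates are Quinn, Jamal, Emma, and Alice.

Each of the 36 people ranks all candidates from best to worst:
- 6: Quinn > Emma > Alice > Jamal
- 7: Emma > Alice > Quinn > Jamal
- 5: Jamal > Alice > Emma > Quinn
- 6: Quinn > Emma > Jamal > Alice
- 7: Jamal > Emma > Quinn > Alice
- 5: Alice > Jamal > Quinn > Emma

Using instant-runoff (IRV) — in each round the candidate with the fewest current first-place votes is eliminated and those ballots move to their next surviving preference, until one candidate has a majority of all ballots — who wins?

Round 1: Quinn 12, Jamal 12, Emma 7, Alice 5. Alice eliminated.
Round 2: Quinn 12, Jamal 17, Emma 7. Emma eliminated.
Round 3: Quinn 19, Jamal 17. Quinn has a majority (≥19).

Quinn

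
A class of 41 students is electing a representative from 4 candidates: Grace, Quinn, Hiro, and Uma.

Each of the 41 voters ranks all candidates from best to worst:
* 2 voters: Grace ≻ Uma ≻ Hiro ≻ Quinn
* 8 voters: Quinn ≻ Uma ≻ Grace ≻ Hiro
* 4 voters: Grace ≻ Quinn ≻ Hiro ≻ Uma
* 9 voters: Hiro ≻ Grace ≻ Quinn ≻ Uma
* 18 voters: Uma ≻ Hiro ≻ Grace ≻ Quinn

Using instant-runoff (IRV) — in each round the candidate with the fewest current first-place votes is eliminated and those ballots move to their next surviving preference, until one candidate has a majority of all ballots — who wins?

Quinn

Round 1: Grace 6, Quinn 8, Hiro 9, Uma 18. Grace eliminated.
Round 2: Quinn 12, Hiro 9, Uma 20. Hiro eliminated.
Round 3: Quinn 21, Uma 20. Quinn has a majority (≥21).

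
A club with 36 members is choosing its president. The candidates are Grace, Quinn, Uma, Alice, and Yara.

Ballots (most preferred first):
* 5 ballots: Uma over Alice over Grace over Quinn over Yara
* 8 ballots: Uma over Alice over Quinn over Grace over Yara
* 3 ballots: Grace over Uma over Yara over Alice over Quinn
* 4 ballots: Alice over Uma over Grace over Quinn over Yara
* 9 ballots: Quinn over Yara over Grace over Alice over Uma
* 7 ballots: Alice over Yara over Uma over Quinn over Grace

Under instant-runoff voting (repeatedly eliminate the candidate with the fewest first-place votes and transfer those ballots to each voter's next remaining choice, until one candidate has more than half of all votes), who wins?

Round 1: Grace 3, Quinn 9, Uma 13, Alice 11, Yara 0. Yara eliminated.
Round 2: Grace 3, Quinn 9, Uma 13, Alice 11. Grace eliminated.
Round 3: Quinn 9, Uma 16, Alice 11. Quinn eliminated.
Round 4: Uma 16, Alice 20. Alice has a majority (≥19).

Alice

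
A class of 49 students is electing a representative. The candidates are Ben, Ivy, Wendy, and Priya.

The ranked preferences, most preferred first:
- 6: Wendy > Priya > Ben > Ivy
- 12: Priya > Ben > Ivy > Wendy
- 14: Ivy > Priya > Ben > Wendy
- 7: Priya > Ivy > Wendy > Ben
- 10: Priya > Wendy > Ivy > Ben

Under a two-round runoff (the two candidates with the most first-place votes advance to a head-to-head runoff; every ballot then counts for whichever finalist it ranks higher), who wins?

Priya

Round 1 first-place votes: Ben 0, Ivy 14, Wendy 6, Priya 29. Priya and Ivy advance.
Runoff: Priya is ranked above Ivy on 35 ballots, Ivy above Priya on 14.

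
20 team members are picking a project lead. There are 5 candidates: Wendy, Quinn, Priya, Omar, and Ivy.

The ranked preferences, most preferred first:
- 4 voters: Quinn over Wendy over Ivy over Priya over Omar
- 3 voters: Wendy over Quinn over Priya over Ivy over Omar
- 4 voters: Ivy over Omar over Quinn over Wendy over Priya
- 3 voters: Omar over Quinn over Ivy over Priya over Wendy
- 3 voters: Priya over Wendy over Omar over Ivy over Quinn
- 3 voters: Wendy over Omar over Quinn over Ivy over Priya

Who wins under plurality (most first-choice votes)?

Wendy

First-place votes: Wendy 6, Quinn 4, Priya 3, Omar 3, Ivy 4.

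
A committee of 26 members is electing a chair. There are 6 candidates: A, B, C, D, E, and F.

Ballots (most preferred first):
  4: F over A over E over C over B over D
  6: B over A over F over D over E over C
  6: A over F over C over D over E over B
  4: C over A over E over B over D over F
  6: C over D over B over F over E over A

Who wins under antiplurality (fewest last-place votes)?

Last-place votes: A 6, B 6, C 6, D 4, E 0, F 4.

E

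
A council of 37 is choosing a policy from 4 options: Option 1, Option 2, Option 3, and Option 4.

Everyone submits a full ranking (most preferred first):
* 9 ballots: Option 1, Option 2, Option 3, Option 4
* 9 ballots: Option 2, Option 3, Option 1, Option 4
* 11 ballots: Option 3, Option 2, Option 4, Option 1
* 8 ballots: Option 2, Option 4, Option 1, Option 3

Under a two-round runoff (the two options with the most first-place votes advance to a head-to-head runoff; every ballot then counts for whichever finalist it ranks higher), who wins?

Option 2

Round 1 first-place votes: Option 1 9, Option 2 17, Option 3 11, Option 4 0. Option 2 and Option 3 advance.
Runoff: Option 2 is ranked above Option 3 on 26 ballots, Option 3 above Option 2 on 11.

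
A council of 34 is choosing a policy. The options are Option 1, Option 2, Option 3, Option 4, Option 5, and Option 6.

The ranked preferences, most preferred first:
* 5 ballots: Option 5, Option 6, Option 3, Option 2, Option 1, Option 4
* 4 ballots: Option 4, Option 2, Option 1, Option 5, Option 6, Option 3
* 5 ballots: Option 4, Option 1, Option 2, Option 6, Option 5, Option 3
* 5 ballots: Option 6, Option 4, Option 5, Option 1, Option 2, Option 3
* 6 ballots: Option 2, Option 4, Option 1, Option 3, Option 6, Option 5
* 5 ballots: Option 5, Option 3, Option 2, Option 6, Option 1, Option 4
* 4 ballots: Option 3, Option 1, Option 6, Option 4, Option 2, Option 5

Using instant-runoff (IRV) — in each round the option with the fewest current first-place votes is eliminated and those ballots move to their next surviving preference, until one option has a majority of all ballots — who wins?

Round 1: Option 1 0, Option 2 6, Option 3 4, Option 4 9, Option 5 10, Option 6 5. Option 1 eliminated.
Round 2: Option 2 6, Option 3 4, Option 4 9, Option 5 10, Option 6 5. Option 3 eliminated.
Round 3: Option 2 6, Option 4 9, Option 5 10, Option 6 9. Option 2 eliminated.
Round 4: Option 4 15, Option 5 10, Option 6 9. Option 6 eliminated.
Round 5: Option 4 24, Option 5 10. Option 4 has a majority (≥18).

Option 4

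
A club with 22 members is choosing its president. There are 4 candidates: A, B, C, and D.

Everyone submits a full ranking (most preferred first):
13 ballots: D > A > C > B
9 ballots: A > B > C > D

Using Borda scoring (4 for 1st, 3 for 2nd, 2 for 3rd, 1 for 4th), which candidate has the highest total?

A

A: 13×3 + 9×4 = 75
B: 13×1 + 9×3 = 40
C: 13×2 + 9×2 = 44
D: 13×4 + 9×1 = 61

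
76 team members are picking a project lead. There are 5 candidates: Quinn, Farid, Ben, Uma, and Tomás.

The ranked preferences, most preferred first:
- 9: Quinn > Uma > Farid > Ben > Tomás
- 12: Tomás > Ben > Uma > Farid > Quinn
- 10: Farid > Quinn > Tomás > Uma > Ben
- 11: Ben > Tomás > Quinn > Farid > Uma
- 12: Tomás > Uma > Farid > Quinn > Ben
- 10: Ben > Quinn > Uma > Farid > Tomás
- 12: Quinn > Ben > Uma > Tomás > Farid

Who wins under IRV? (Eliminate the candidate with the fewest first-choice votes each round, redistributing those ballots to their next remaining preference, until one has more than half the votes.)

Round 1: Quinn 21, Farid 10, Ben 21, Uma 0, Tomás 24. Uma eliminated.
Round 2: Quinn 21, Farid 10, Ben 21, Tomás 24. Farid eliminated.
Round 3: Quinn 31, Ben 21, Tomás 24. Ben eliminated.
Round 4: Quinn 41, Tomás 35. Quinn has a majority (≥39).

Quinn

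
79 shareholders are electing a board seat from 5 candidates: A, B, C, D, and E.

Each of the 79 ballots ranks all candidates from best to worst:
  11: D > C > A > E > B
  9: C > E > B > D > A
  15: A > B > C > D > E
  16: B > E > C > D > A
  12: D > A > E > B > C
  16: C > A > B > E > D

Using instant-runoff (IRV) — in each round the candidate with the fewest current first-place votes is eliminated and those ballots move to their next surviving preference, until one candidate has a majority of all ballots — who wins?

Round 1: A 15, B 16, C 25, D 23, E 0. E eliminated.
Round 2: A 15, B 16, C 25, D 23. A eliminated.
Round 3: B 31, C 25, D 23. D eliminated.
Round 4: B 43, C 36. B has a majority (≥40).

B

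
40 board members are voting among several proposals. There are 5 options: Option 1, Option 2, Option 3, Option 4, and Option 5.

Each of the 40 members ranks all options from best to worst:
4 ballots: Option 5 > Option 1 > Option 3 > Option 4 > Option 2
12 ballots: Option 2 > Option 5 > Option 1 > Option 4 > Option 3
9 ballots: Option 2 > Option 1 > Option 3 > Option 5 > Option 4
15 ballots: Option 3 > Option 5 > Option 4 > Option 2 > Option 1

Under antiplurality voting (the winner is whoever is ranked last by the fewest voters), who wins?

Option 5

Last-place votes: Option 1 15, Option 2 4, Option 3 12, Option 4 9, Option 5 0.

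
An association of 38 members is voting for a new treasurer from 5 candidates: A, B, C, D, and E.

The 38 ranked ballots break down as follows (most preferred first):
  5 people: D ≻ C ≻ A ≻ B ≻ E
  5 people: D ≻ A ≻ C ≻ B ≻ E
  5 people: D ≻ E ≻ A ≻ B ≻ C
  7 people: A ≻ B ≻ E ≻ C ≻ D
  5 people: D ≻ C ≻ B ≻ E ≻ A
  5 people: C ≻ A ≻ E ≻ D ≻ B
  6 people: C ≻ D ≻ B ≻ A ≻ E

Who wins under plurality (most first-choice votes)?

First-place votes: A 7, B 0, C 11, D 20, E 0.

D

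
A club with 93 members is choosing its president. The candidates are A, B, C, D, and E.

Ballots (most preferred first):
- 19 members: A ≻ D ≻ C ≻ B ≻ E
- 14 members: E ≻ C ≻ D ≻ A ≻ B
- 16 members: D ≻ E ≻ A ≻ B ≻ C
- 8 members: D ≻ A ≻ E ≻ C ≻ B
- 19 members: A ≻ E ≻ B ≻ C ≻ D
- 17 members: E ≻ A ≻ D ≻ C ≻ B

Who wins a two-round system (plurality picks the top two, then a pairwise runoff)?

E

Round 1 first-place votes: A 38, B 0, C 0, D 24, E 31. A and E advance.
Runoff: A is ranked above E on 46 ballots, E above A on 47.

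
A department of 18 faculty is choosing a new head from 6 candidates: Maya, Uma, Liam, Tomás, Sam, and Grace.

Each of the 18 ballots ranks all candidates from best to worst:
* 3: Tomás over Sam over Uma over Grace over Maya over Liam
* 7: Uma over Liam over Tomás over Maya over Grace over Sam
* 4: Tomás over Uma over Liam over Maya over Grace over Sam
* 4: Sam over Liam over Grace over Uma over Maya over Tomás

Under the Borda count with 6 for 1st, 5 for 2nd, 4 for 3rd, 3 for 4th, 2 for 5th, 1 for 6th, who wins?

Maya: 3×2 + 7×3 + 4×3 + 4×2 = 47
Uma: 3×4 + 7×6 + 4×5 + 4×3 = 86
Liam: 3×1 + 7×5 + 4×4 + 4×5 = 74
Tomás: 3×6 + 7×4 + 4×6 + 4×1 = 74
Sam: 3×5 + 7×1 + 4×1 + 4×6 = 50
Grace: 3×3 + 7×2 + 4×2 + 4×4 = 47

Uma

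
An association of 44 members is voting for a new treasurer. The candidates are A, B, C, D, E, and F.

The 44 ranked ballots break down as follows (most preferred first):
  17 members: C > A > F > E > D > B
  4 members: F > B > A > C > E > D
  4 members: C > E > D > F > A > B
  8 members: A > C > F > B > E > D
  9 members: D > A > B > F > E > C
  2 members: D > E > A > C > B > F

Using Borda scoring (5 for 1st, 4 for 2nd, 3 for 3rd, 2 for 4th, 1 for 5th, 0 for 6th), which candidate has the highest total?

A

A: 17×4 + 4×3 + 4×1 + 8×5 + 9×4 + 2×3 = 166
B: 17×0 + 4×4 + 4×0 + 8×2 + 9×3 + 2×1 = 61
C: 17×5 + 4×2 + 4×5 + 8×4 + 9×0 + 2×2 = 149
D: 17×1 + 4×0 + 4×3 + 8×0 + 9×5 + 2×5 = 84
E: 17×2 + 4×1 + 4×4 + 8×1 + 9×1 + 2×4 = 79
F: 17×3 + 4×5 + 4×2 + 8×3 + 9×2 + 2×0 = 121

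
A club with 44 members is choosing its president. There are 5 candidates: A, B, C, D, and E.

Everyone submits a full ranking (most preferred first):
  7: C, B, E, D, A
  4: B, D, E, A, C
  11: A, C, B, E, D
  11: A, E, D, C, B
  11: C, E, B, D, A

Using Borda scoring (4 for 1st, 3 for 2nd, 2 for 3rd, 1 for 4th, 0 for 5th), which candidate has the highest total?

A: 7×0 + 4×1 + 11×4 + 11×4 + 11×0 = 92
B: 7×3 + 4×4 + 11×2 + 11×0 + 11×2 = 81
C: 7×4 + 4×0 + 11×3 + 11×1 + 11×4 = 116
D: 7×1 + 4×3 + 11×0 + 11×2 + 11×1 = 52
E: 7×2 + 4×2 + 11×1 + 11×3 + 11×3 = 99

C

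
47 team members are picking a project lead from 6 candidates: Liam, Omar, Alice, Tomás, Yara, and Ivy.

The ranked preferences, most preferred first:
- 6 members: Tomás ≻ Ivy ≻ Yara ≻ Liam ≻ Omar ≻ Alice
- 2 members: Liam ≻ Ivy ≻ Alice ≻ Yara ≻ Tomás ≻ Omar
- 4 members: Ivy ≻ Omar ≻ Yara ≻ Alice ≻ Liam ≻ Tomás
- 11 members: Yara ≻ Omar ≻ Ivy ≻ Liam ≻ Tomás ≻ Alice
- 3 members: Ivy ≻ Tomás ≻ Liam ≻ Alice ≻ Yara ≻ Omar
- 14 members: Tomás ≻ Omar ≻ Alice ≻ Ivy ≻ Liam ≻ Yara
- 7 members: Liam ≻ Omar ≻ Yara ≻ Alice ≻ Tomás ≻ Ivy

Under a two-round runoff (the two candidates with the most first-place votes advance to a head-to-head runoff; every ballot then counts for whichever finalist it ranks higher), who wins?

Round 1 first-place votes: Liam 9, Omar 0, Alice 0, Tomás 20, Yara 11, Ivy 7. Tomás and Yara advance.
Runoff: Tomás is ranked above Yara on 23 ballots, Yara above Tomás on 24.

Yara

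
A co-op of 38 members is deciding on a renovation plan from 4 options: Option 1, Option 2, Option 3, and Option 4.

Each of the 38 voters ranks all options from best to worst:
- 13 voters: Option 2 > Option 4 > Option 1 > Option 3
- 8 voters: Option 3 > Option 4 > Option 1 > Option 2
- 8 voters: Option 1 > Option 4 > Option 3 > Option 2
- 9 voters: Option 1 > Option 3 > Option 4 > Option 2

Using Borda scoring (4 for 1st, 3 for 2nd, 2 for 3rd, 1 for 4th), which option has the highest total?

Option 1: 13×2 + 8×2 + 8×4 + 9×4 = 110
Option 2: 13×4 + 8×1 + 8×1 + 9×1 = 77
Option 3: 13×1 + 8×4 + 8×2 + 9×3 = 88
Option 4: 13×3 + 8×3 + 8×3 + 9×2 = 105

Option 1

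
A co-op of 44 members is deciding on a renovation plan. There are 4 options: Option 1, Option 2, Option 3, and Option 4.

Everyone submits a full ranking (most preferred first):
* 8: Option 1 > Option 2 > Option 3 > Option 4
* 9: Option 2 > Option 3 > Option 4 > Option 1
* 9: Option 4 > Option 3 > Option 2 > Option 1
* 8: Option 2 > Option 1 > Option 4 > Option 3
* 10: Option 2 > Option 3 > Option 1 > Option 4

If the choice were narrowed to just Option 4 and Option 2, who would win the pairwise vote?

Option 2

Option 4 is ranked above Option 2 on 9 ballots; Option 2 above Option 4 on 35.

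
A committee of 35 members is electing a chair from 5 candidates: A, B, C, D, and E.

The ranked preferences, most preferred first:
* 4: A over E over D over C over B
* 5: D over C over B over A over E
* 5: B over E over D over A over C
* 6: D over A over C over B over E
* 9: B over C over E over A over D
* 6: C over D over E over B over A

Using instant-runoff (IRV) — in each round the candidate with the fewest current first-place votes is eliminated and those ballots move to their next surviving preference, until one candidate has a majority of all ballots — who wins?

Round 1: A 4, B 14, C 6, D 11, E 0. E eliminated.
Round 2: A 4, B 14, C 6, D 11. A eliminated.
Round 3: B 14, C 6, D 15. C eliminated.
Round 4: B 14, D 21. D has a majority (≥18).

D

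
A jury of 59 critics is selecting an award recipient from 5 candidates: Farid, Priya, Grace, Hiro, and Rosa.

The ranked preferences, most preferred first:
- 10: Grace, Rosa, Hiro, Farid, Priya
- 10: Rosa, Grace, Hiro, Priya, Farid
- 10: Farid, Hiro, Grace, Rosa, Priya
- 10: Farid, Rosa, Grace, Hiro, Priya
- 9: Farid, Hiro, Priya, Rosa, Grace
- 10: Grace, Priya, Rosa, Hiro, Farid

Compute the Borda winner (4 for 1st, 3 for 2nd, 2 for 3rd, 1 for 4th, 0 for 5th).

Grace

Farid: 10×1 + 10×0 + 10×4 + 10×4 + 9×4 + 10×0 = 126
Priya: 10×0 + 10×1 + 10×0 + 10×0 + 9×2 + 10×3 = 58
Grace: 10×4 + 10×3 + 10×2 + 10×2 + 9×0 + 10×4 = 150
Hiro: 10×2 + 10×2 + 10×3 + 10×1 + 9×3 + 10×1 = 117
Rosa: 10×3 + 10×4 + 10×1 + 10×3 + 9×1 + 10×2 = 139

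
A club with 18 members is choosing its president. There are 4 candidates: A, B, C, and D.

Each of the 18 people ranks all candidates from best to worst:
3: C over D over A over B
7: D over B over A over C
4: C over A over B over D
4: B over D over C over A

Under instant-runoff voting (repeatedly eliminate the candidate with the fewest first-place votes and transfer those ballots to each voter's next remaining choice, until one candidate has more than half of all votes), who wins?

D

Round 1: A 0, B 4, C 7, D 7. A eliminated.
Round 2: B 4, C 7, D 7. B eliminated.
Round 3: C 7, D 11. D has a majority (≥10).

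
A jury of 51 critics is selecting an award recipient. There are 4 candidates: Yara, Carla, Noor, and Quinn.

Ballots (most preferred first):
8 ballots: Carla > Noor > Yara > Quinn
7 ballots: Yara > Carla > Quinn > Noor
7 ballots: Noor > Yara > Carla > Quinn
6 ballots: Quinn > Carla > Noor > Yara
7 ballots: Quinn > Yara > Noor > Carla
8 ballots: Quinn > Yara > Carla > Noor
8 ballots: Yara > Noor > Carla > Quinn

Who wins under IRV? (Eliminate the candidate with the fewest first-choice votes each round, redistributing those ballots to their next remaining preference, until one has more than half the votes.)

Round 1: Yara 15, Carla 8, Noor 7, Quinn 21. Noor eliminated.
Round 2: Yara 22, Carla 8, Quinn 21. Carla eliminated.
Round 3: Yara 30, Quinn 21. Yara has a majority (≥26).

Yara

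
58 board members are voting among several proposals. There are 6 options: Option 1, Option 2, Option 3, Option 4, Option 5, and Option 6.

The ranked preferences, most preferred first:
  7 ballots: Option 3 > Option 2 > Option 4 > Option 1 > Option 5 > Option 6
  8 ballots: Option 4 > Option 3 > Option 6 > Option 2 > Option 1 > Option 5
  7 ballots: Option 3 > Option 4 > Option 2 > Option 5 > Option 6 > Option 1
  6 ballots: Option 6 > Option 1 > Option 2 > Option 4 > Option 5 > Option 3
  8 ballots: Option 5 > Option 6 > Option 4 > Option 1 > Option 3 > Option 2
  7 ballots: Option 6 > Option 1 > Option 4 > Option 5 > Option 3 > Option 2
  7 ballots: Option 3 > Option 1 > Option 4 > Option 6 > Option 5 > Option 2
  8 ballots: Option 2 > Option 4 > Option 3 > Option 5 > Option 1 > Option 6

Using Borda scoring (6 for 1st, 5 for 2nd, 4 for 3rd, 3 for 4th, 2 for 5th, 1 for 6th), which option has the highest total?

Option 1: 7×3 + 8×2 + 7×1 + 6×5 + 8×3 + 7×5 + 7×5 + 8×2 = 184
Option 2: 7×5 + 8×3 + 7×4 + 6×4 + 8×1 + 7×1 + 7×1 + 8×6 = 181
Option 3: 7×6 + 8×5 + 7×6 + 6×1 + 8×2 + 7×2 + 7×6 + 8×4 = 234
Option 4: 7×4 + 8×6 + 7×5 + 6×3 + 8×4 + 7×4 + 7×4 + 8×5 = 257
Option 5: 7×2 + 8×1 + 7×3 + 6×2 + 8×6 + 7×3 + 7×2 + 8×3 = 162
Option 6: 7×1 + 8×4 + 7×2 + 6×6 + 8×5 + 7×6 + 7×3 + 8×1 = 200

Option 4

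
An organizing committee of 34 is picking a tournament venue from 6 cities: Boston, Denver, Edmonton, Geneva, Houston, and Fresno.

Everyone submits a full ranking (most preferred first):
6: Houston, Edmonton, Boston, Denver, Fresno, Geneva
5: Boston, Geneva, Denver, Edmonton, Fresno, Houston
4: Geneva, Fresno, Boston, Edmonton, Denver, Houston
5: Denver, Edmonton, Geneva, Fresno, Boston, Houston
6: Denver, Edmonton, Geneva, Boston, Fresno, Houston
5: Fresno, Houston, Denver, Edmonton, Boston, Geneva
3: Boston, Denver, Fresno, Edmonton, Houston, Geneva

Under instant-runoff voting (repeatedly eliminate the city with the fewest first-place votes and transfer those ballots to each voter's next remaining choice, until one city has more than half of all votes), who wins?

Boston

Round 1: Boston 8, Denver 11, Edmonton 0, Geneva 4, Houston 6, Fresno 5. Edmonton eliminated.
Round 2: Boston 8, Denver 11, Geneva 4, Houston 6, Fresno 5. Geneva eliminated.
Round 3: Boston 8, Denver 11, Houston 6, Fresno 9. Houston eliminated.
Round 4: Boston 14, Denver 11, Fresno 9. Fresno eliminated.
Round 5: Boston 18, Denver 16. Boston has a majority (≥18).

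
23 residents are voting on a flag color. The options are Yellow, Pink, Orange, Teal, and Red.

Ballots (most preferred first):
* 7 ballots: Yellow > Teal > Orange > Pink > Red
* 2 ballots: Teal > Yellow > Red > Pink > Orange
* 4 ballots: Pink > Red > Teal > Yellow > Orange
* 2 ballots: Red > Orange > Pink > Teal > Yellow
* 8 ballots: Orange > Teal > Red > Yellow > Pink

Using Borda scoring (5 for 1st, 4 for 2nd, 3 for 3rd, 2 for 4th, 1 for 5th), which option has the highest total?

Teal

Yellow: 7×5 + 2×4 + 4×2 + 2×1 + 8×2 = 69
Pink: 7×2 + 2×2 + 4×5 + 2×3 + 8×1 = 52
Orange: 7×3 + 2×1 + 4×1 + 2×4 + 8×5 = 75
Teal: 7×4 + 2×5 + 4×3 + 2×2 + 8×4 = 86
Red: 7×1 + 2×3 + 4×4 + 2×5 + 8×3 = 63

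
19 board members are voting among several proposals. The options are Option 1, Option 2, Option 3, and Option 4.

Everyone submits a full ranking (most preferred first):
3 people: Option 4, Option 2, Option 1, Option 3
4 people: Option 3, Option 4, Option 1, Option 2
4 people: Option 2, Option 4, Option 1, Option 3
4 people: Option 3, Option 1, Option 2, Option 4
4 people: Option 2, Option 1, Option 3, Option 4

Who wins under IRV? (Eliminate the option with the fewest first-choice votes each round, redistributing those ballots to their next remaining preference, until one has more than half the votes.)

Round 1: Option 1 0, Option 2 8, Option 3 8, Option 4 3. Option 1 eliminated.
Round 2: Option 2 8, Option 3 8, Option 4 3. Option 4 eliminated.
Round 3: Option 2 11, Option 3 8. Option 2 has a majority (≥10).

Option 2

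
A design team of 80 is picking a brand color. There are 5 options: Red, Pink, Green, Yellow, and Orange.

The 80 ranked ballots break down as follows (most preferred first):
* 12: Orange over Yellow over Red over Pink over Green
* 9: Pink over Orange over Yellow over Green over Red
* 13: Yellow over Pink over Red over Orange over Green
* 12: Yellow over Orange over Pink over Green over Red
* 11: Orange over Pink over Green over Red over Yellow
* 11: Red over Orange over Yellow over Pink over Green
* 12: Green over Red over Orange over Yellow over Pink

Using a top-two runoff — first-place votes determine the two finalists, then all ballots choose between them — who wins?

Round 1 first-place votes: Red 11, Pink 9, Green 12, Yellow 25, Orange 23. Yellow and Orange advance.
Runoff: Yellow is ranked above Orange on 25 ballots, Orange above Yellow on 55.

Orange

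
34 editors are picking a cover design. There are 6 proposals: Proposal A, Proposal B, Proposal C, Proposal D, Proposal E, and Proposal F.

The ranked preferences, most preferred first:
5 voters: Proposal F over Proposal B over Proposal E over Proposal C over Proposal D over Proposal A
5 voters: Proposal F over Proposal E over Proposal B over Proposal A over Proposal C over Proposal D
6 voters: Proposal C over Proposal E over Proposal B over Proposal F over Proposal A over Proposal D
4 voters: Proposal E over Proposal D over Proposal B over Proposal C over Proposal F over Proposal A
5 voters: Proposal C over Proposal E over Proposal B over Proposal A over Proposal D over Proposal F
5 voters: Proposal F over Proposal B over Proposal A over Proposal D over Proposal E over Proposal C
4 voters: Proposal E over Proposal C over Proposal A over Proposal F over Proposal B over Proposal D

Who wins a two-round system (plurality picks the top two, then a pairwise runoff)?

Round 1 first-place votes: Proposal A 0, Proposal B 0, Proposal C 11, Proposal D 0, Proposal E 8, Proposal F 15. Proposal F and Proposal C advance.
Runoff: Proposal F is ranked above Proposal C on 15 ballots, Proposal C above Proposal F on 19.

Proposal C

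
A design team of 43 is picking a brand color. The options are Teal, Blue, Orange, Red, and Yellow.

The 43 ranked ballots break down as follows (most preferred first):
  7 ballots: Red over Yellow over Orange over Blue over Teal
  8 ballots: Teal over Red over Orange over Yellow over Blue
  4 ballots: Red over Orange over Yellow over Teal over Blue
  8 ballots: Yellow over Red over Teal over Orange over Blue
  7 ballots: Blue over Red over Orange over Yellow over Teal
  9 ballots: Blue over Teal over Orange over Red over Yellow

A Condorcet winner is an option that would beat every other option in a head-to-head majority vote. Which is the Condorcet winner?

Red

Red vs Teal: 26–17
Red vs Blue: 27–16
Red vs Orange: 34–9
Red vs Yellow: 35–8
Red beats every other option.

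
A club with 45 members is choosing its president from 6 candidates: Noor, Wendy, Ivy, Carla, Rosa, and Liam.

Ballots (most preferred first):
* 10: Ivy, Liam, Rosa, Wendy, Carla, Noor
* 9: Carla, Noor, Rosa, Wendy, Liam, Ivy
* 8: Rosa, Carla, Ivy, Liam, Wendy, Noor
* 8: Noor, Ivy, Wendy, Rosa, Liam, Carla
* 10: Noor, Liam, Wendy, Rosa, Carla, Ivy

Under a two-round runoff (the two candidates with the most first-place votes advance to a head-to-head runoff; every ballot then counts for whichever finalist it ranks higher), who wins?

Noor

Round 1 first-place votes: Noor 18, Wendy 0, Ivy 10, Carla 9, Rosa 8, Liam 0. Noor and Ivy advance.
Runoff: Noor is ranked above Ivy on 27 ballots, Ivy above Noor on 18.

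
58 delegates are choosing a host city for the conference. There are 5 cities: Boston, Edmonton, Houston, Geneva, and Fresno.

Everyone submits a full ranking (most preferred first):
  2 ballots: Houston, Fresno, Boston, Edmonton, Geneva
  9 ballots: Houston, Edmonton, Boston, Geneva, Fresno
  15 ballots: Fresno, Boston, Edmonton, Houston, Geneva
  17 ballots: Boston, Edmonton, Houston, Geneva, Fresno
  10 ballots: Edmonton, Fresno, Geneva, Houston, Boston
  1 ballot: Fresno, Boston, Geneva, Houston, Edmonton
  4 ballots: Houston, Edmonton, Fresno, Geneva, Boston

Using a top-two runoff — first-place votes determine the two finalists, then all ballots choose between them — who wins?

Fresno

Round 1 first-place votes: Boston 17, Edmonton 10, Houston 15, Geneva 0, Fresno 16. Boston and Fresno advance.
Runoff: Boston is ranked above Fresno on 26 ballots, Fresno above Boston on 32.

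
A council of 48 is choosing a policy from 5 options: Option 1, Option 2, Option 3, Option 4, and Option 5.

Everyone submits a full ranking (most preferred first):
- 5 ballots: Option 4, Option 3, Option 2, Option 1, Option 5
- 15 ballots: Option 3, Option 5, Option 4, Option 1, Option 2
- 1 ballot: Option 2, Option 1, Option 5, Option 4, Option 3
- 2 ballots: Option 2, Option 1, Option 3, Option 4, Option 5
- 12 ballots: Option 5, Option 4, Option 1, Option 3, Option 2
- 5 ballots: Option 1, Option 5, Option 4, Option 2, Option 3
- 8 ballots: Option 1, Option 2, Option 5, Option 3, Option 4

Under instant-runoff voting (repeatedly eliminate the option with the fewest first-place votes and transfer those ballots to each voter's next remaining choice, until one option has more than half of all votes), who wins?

Round 1: Option 1 13, Option 2 3, Option 3 15, Option 4 5, Option 5 12. Option 2 eliminated.
Round 2: Option 1 16, Option 3 15, Option 4 5, Option 5 12. Option 4 eliminated.
Round 3: Option 1 16, Option 3 20, Option 5 12. Option 5 eliminated.
Round 4: Option 1 28, Option 3 20. Option 1 has a majority (≥25).

Option 1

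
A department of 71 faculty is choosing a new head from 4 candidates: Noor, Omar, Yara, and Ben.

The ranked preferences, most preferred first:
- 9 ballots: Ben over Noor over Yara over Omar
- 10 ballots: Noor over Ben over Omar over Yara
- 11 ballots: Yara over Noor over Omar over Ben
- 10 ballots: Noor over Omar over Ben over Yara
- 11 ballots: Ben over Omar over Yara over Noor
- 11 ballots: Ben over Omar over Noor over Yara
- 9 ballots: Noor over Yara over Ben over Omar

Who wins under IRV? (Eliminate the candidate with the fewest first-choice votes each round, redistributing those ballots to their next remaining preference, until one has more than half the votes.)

Round 1: Noor 29, Omar 0, Yara 11, Ben 31. Omar eliminated.
Round 2: Noor 29, Yara 11, Ben 31. Yara eliminated.
Round 3: Noor 40, Ben 31. Noor has a majority (≥36).

Noor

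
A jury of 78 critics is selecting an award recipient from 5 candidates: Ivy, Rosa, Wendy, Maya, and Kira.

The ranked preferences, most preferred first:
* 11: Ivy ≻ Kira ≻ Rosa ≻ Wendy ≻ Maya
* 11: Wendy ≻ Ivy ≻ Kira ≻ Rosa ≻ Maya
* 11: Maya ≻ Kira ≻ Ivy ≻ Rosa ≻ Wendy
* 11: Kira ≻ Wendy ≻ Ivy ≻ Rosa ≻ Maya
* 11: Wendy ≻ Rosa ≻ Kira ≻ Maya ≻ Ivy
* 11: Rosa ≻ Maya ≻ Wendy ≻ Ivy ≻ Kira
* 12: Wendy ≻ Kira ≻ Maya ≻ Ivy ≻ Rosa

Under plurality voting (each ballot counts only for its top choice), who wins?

Wendy

First-place votes: Ivy 11, Rosa 11, Wendy 34, Maya 11, Kira 11.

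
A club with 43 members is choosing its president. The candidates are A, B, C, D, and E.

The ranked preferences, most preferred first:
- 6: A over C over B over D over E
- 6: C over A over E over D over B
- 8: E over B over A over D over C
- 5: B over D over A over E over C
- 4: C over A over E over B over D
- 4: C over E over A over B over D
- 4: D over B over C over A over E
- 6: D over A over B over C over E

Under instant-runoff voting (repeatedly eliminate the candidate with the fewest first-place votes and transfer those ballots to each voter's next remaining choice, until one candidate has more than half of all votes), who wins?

Round 1: A 6, B 5, C 14, D 10, E 8. B eliminated.
Round 2: A 6, C 14, D 15, E 8. A eliminated.
Round 3: C 20, D 15, E 8. E eliminated.
Round 4: C 20, D 23. D has a majority (≥22).

D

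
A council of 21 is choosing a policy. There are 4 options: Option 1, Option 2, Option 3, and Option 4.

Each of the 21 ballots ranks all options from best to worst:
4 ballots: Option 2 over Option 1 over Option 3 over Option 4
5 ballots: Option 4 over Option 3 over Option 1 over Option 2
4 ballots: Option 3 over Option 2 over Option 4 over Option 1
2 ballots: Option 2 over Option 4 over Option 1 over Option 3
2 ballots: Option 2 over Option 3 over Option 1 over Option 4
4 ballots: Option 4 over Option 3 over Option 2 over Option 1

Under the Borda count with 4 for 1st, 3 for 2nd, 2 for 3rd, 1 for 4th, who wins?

Option 1: 4×3 + 5×2 + 4×1 + 2×2 + 2×2 + 4×1 = 38
Option 2: 4×4 + 5×1 + 4×3 + 2×4 + 2×4 + 4×2 = 57
Option 3: 4×2 + 5×3 + 4×4 + 2×1 + 2×3 + 4×3 = 59
Option 4: 4×1 + 5×4 + 4×2 + 2×3 + 2×1 + 4×4 = 56

Option 3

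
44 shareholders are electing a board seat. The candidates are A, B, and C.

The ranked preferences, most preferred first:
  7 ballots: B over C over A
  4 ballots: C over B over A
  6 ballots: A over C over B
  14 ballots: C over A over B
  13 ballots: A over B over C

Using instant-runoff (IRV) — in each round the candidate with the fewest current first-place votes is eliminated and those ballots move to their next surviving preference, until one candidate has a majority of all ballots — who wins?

Round 1: A 19, B 7, C 18. B eliminated.
Round 2: A 19, C 25. C has a majority (≥23).

C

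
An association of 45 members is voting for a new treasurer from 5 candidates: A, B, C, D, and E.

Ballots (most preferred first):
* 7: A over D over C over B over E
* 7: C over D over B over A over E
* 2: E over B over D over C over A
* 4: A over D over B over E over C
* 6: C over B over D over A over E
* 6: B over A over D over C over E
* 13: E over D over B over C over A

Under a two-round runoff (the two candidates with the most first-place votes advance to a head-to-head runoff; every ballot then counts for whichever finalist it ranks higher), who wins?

C

Round 1 first-place votes: A 11, B 6, C 13, D 0, E 15. E and C advance.
Runoff: E is ranked above C on 19 ballots, C above E on 26.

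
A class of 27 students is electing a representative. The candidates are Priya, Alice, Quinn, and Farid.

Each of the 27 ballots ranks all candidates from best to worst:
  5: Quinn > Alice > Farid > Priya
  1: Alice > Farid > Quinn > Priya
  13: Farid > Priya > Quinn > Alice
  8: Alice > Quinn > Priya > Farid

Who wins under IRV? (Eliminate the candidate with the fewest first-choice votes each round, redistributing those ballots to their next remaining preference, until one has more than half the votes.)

Round 1: Priya 0, Alice 9, Quinn 5, Farid 13. Priya eliminated.
Round 2: Alice 9, Quinn 5, Farid 13. Quinn eliminated.
Round 3: Alice 14, Farid 13. Alice has a majority (≥14).

Alice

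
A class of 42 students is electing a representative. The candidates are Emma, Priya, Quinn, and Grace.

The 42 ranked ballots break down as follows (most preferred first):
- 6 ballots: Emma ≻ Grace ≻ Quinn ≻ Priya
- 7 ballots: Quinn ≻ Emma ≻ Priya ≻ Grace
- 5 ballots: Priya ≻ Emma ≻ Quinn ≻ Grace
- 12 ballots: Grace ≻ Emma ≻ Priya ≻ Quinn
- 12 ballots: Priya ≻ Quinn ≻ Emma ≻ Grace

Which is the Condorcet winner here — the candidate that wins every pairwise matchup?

Emma

Emma vs Priya: 25–17
Emma vs Quinn: 23–19
Emma vs Grace: 30–12
Emma beats every other candidate.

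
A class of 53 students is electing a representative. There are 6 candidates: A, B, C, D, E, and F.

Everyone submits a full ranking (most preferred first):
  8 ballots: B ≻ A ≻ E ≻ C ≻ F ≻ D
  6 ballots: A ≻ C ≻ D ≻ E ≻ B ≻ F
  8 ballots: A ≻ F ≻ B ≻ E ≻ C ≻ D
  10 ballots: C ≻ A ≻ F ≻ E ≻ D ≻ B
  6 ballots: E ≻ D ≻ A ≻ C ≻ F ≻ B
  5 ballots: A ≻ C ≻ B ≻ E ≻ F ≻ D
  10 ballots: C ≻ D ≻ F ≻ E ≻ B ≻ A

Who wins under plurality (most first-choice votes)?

C

First-place votes: A 19, B 8, C 20, D 0, E 6, F 0.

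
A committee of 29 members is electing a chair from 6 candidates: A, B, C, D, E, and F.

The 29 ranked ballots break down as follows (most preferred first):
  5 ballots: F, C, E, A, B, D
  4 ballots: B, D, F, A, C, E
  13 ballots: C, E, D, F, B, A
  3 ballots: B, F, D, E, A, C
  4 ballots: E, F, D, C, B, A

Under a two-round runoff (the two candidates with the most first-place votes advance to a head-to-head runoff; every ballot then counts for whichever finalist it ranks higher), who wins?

Round 1 first-place votes: A 0, B 7, C 13, D 0, E 4, F 5. C and B advance.
Runoff: C is ranked above B on 22 ballots, B above C on 7.

C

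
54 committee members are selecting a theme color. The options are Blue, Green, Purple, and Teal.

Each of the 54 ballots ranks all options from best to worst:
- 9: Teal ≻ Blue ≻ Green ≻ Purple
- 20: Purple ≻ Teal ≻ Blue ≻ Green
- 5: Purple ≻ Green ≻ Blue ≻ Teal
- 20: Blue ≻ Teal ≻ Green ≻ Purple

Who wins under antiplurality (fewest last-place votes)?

Blue

Last-place votes: Blue 0, Green 20, Purple 29, Teal 5.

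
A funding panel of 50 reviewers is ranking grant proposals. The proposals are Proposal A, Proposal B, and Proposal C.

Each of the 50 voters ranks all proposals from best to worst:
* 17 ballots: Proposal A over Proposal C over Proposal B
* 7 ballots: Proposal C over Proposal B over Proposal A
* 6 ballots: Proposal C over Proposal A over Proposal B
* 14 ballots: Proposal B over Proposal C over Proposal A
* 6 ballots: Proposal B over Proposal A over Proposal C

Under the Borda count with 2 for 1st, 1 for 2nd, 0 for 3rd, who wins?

Proposal A: 17×2 + 7×0 + 6×1 + 14×0 + 6×1 = 46
Proposal B: 17×0 + 7×1 + 6×0 + 14×2 + 6×2 = 47
Proposal C: 17×1 + 7×2 + 6×2 + 14×1 + 6×0 = 57

Proposal C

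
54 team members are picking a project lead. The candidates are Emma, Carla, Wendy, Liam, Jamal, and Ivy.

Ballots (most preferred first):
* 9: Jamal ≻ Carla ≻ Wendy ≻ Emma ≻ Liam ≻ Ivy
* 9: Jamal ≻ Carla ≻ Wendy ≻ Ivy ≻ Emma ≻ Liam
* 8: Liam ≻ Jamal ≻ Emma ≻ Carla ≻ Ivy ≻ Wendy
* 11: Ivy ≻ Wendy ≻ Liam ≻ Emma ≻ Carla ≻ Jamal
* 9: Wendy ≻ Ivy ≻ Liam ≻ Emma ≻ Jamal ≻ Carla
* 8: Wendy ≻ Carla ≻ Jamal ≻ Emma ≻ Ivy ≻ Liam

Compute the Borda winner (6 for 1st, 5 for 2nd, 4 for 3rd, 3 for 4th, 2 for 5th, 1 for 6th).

Wendy

Emma: 9×3 + 9×2 + 8×4 + 11×3 + 9×3 + 8×3 = 161
Carla: 9×5 + 9×5 + 8×3 + 11×2 + 9×1 + 8×5 = 185
Wendy: 9×4 + 9×4 + 8×1 + 11×5 + 9×6 + 8×6 = 237
Liam: 9×2 + 9×1 + 8×6 + 11×4 + 9×4 + 8×1 = 163
Jamal: 9×6 + 9×6 + 8×5 + 11×1 + 9×2 + 8×4 = 209
Ivy: 9×1 + 9×3 + 8×2 + 11×6 + 9×5 + 8×2 = 179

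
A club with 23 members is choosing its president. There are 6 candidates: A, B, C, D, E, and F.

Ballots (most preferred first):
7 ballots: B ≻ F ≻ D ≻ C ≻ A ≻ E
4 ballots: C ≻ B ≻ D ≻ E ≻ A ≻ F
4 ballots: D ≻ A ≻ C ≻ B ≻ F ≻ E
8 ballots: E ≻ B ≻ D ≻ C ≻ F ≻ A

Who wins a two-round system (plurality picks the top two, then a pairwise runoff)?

Round 1 first-place votes: A 0, B 7, C 4, D 4, E 8, F 0. E and B advance.
Runoff: E is ranked above B on 8 ballots, B above E on 15.

B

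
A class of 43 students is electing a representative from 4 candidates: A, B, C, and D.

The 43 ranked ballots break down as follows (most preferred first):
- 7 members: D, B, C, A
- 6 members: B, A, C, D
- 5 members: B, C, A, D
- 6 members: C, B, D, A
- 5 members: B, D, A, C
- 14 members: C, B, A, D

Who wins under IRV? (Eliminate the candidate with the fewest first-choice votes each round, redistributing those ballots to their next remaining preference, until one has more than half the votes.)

Round 1: A 0, B 16, C 20, D 7. A eliminated.
Round 2: B 16, C 20, D 7. D eliminated.
Round 3: B 23, C 20. B has a majority (≥22).

B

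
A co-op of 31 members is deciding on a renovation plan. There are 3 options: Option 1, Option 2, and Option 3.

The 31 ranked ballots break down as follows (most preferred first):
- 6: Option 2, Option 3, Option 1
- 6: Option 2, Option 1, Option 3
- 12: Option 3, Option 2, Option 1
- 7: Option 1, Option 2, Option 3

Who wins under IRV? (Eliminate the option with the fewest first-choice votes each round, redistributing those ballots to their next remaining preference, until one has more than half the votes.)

Round 1: Option 1 7, Option 2 12, Option 3 12. Option 1 eliminated.
Round 2: Option 2 19, Option 3 12. Option 2 has a majority (≥16).

Option 2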